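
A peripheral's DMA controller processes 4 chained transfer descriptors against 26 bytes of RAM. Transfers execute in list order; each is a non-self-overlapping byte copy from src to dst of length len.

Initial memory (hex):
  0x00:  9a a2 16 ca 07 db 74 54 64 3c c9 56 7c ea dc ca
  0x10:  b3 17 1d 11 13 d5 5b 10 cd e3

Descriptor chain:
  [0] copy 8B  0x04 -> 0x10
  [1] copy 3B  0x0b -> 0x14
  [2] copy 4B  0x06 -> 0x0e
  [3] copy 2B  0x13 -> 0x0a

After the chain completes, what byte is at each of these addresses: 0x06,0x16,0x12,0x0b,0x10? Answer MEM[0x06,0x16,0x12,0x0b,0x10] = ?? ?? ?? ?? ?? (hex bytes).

MEM[0x06,0x16,0x12,0x0b,0x10] = 74 ea 74 56 64

[0] 0x04->0x10 len=8 : 07 db 74 54 64 3c c9 56
[1] 0x0b->0x14 len=3 : 56 7c ea
[2] 0x06->0x0e len=4 : 74 54 64 3c
[3] 0x13->0x0a len=2 : 54 56
query mem[0x06]=0x74, mem[0x16]=0xea, mem[0x12]=0x74, mem[0x0b]=0x56, mem[0x10]=0x64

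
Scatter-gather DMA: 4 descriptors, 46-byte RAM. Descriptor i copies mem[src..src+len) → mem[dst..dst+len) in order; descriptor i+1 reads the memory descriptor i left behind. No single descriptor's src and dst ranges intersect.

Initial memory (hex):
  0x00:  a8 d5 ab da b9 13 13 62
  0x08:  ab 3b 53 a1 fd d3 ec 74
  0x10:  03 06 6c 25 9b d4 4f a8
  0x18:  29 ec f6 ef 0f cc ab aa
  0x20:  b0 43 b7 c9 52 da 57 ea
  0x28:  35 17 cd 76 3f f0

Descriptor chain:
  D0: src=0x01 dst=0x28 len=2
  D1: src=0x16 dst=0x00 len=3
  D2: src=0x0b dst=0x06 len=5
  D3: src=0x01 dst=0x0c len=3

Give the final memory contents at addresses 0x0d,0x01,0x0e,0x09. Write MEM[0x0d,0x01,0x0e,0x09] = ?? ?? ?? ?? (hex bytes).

MEM[0x0d,0x01,0x0e,0x09] = 29 a8 da ec

#0 dst[0x28+2] := {0xd5,0xab}
#1 dst[0x00+3] := {0x4f,0xa8,0x29}
#2 dst[0x06+5] := {0xa1,0xfd,0xd3,0xec,0x74}
#3 dst[0x0c+3] := {0xa8,0x29,0xda}
query mem[0x0d]=0x29, mem[0x01]=0xa8, mem[0x0e]=0xda, mem[0x09]=0xec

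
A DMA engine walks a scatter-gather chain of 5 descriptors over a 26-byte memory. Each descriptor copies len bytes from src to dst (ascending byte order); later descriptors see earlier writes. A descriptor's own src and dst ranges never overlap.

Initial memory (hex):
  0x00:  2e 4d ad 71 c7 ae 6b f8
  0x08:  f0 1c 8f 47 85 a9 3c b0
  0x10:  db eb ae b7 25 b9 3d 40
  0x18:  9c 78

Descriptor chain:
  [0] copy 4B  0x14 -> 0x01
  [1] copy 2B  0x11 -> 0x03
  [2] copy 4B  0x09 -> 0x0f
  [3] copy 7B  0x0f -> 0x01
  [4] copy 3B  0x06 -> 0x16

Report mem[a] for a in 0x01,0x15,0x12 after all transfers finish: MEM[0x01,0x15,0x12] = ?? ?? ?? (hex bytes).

  after D0: wrote 4B at 0x01 = 25b93d40
  after D1: wrote 2B at 0x03 = ebae
  after D2: wrote 4B at 0x0f = 1c8f4785
  after D3: wrote 7B at 0x01 = 1c8f4785b725b9
  after D4: wrote 3B at 0x16 = 25b9f0
query mem[0x01]=0x1c, mem[0x15]=0xb9, mem[0x12]=0x85

MEM[0x01,0x15,0x12] = 1c b9 85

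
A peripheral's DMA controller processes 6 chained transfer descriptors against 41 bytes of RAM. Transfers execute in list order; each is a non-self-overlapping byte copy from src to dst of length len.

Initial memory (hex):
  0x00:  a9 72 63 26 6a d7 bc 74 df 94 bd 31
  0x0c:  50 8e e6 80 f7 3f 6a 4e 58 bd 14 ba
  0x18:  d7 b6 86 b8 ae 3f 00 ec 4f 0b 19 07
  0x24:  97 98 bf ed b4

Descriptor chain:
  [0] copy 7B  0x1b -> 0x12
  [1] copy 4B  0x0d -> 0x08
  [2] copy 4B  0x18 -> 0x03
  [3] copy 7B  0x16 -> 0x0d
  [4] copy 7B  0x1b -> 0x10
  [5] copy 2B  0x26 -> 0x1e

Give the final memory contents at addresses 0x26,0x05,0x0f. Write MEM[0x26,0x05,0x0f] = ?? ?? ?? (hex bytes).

  after D0: wrote 7B at 0x12 = b8ae3f00ec4f0b
  after D1: wrote 4B at 0x08 = 8ee680f7
  after D2: wrote 4B at 0x03 = 0bb686b8
  after D3: wrote 7B at 0x0d = ec4f0bb686b8ae
  after D4: wrote 7B at 0x10 = b8ae3f00ec4f0b
  after D5: wrote 2B at 0x1e = bfed
query mem[0x26]=0xbf, mem[0x05]=0x86, mem[0x0f]=0x0b

MEM[0x26,0x05,0x0f] = bf 86 0b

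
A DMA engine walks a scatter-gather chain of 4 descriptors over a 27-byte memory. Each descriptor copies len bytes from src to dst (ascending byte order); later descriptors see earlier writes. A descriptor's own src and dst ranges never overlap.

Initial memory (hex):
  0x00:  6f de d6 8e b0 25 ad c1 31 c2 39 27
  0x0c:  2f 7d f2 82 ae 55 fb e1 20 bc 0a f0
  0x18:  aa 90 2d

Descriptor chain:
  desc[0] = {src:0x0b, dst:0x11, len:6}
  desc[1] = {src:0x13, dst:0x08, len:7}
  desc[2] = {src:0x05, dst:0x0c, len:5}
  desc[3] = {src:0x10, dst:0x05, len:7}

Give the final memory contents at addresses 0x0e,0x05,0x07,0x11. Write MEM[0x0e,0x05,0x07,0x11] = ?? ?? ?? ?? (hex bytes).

MEM[0x0e,0x05,0x07,0x11] = c1 f2 2f 27

  after D0: wrote 6B at 0x11 = 272f7df282ae
  after D1: wrote 7B at 0x08 = 7df282aef0aa90
  after D2: wrote 5B at 0x0c = 25adc17df2
  after D3: wrote 7B at 0x05 = f2272f7df282ae
query mem[0x0e]=0xc1, mem[0x05]=0xf2, mem[0x07]=0x2f, mem[0x11]=0x27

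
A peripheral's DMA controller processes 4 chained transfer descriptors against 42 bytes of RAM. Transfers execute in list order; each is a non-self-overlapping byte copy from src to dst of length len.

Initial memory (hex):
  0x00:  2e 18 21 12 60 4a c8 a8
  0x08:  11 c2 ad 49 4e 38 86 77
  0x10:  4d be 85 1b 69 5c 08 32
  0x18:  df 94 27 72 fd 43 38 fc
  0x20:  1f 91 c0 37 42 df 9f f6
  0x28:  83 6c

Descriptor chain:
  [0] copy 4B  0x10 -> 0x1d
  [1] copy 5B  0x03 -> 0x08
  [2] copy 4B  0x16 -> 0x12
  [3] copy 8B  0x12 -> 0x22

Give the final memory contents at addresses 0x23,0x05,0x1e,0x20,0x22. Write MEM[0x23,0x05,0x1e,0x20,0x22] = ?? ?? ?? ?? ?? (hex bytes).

[0] 0x10->0x1d len=4 : 4d be 85 1b
[1] 0x03->0x08 len=5 : 12 60 4a c8 a8
[2] 0x16->0x12 len=4 : 08 32 df 94
[3] 0x12->0x22 len=8 : 08 32 df 94 08 32 df 94
query mem[0x23]=0x32, mem[0x05]=0x4a, mem[0x1e]=0xbe, mem[0x20]=0x1b, mem[0x22]=0x08

MEM[0x23,0x05,0x1e,0x20,0x22] = 32 4a be 1b 08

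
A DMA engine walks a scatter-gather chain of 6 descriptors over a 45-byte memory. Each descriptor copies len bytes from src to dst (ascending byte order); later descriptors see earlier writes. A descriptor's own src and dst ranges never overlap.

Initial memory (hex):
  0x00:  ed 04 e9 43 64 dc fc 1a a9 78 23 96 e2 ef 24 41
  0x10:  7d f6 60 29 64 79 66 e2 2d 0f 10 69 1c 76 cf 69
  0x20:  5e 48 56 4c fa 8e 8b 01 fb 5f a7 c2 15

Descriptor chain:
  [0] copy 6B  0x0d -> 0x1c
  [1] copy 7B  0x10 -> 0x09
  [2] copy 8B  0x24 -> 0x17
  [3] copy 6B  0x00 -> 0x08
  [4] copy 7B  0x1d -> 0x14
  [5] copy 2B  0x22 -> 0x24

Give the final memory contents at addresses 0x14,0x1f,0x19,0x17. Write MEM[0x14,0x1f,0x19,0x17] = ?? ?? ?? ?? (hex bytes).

MEM[0x14,0x1f,0x19,0x17] = a7 7d 56 f6

#0 dst[0x1c+6] := {0xef,0x24,0x41,0x7d,0xf6,0x60}
#1 dst[0x09+7] := {0x7d,0xf6,0x60,0x29,0x64,0x79,0x66}
#2 dst[0x17+8] := {0xfa,0x8e,0x8b,0x01,0xfb,0x5f,0xa7,0xc2}
#3 dst[0x08+6] := {0xed,0x04,0xe9,0x43,0x64,0xdc}
#4 dst[0x14+7] := {0xa7,0xc2,0x7d,0xf6,0x60,0x56,0x4c}
#5 dst[0x24+2] := {0x56,0x4c}
query mem[0x14]=0xa7, mem[0x1f]=0x7d, mem[0x19]=0x56, mem[0x17]=0xf6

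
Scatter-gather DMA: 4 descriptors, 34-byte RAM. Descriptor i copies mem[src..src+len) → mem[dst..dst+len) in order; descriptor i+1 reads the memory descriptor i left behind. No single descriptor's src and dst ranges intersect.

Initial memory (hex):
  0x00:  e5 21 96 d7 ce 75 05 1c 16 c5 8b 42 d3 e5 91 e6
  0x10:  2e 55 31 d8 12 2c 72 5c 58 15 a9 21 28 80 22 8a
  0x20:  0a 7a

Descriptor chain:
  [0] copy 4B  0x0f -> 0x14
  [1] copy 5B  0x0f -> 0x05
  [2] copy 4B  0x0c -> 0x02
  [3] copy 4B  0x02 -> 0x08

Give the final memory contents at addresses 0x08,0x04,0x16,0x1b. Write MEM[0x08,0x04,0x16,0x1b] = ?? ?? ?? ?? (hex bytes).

MEM[0x08,0x04,0x16,0x1b] = d3 91 55 21

[0] 0x0f->0x14 len=4 : e6 2e 55 31
[1] 0x0f->0x05 len=5 : e6 2e 55 31 d8
[2] 0x0c->0x02 len=4 : d3 e5 91 e6
[3] 0x02->0x08 len=4 : d3 e5 91 e6
query mem[0x08]=0xd3, mem[0x04]=0x91, mem[0x16]=0x55, mem[0x1b]=0x21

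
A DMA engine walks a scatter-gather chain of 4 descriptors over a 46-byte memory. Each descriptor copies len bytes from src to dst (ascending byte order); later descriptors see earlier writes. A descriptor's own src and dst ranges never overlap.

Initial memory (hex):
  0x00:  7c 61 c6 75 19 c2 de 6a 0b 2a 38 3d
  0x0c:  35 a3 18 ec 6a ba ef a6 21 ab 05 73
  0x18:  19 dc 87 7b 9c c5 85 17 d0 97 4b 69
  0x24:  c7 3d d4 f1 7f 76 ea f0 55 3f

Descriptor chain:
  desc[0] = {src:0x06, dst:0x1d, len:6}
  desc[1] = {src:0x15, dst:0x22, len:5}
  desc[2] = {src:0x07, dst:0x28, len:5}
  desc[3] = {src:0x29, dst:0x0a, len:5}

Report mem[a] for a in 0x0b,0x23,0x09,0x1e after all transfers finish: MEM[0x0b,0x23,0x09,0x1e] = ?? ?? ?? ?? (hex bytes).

MEM[0x0b,0x23,0x09,0x1e] = 2a 05 2a 6a

D0: mem[0x1d..0x22] <- [de 6a 0b 2a 38 3d]
D1: mem[0x22..0x26] <- [ab 05 73 19 dc]
D2: mem[0x28..0x2c] <- [6a 0b 2a 38 3d]
D3: mem[0x0a..0x0e] <- [0b 2a 38 3d 3f]
query mem[0x0b]=0x2a, mem[0x23]=0x05, mem[0x09]=0x2a, mem[0x1e]=0x6a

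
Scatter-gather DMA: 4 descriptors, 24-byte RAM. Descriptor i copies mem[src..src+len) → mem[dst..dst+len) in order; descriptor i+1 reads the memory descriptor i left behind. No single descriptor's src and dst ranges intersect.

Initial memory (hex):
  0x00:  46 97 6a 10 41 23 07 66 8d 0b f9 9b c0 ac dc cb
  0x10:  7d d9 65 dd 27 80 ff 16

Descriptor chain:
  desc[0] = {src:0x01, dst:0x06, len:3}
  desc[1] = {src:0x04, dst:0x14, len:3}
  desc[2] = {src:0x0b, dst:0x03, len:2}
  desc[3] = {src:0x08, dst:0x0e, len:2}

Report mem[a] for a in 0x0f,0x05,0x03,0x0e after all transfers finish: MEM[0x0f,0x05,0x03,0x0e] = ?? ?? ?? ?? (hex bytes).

MEM[0x0f,0x05,0x03,0x0e] = 0b 23 9b 10

[0] 0x01->0x06 len=3 : 97 6a 10
[1] 0x04->0x14 len=3 : 41 23 97
[2] 0x0b->0x03 len=2 : 9b c0
[3] 0x08->0x0e len=2 : 10 0b
query mem[0x0f]=0x0b, mem[0x05]=0x23, mem[0x03]=0x9b, mem[0x0e]=0x10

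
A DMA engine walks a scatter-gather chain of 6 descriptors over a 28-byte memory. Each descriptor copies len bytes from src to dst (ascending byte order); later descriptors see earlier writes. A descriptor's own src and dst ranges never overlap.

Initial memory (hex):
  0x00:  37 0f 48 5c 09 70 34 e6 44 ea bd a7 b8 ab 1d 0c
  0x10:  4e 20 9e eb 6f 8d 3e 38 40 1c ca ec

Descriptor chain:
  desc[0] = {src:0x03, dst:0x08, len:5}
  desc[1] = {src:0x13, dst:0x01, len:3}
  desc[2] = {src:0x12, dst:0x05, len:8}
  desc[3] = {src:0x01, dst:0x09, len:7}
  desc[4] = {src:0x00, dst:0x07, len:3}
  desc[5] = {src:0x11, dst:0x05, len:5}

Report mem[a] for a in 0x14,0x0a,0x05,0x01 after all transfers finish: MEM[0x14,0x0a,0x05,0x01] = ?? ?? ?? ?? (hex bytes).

MEM[0x14,0x0a,0x05,0x01] = 6f 6f 20 eb

D0: mem[0x08..0x0c] <- [5c 09 70 34 e6]
D1: mem[0x01..0x03] <- [eb 6f 8d]
D2: mem[0x05..0x0c] <- [9e eb 6f 8d 3e 38 40 1c]
D3: mem[0x09..0x0f] <- [eb 6f 8d 09 9e eb 6f]
D4: mem[0x07..0x09] <- [37 eb 6f]
D5: mem[0x05..0x09] <- [20 9e eb 6f 8d]
query mem[0x14]=0x6f, mem[0x0a]=0x6f, mem[0x05]=0x20, mem[0x01]=0xeb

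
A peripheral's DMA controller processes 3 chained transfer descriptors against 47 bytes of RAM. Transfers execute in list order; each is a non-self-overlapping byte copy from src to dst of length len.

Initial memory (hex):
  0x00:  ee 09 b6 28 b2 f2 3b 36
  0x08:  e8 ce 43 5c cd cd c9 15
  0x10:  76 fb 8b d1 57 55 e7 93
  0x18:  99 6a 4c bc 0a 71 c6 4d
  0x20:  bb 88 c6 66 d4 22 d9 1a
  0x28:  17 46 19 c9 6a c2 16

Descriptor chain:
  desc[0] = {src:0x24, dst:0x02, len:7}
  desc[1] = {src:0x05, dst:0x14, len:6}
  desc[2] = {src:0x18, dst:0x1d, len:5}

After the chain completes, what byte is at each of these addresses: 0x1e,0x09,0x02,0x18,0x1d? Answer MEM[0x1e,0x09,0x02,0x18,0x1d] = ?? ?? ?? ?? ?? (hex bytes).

#0 dst[0x02+7] := {0xd4,0x22,0xd9,0x1a,0x17,0x46,0x19}
#1 dst[0x14+6] := {0x1a,0x17,0x46,0x19,0xce,0x43}
#2 dst[0x1d+5] := {0xce,0x43,0x4c,0xbc,0x0a}
query mem[0x1e]=0x43, mem[0x09]=0xce, mem[0x02]=0xd4, mem[0x18]=0xce, mem[0x1d]=0xce

MEM[0x1e,0x09,0x02,0x18,0x1d] = 43 ce d4 ce ce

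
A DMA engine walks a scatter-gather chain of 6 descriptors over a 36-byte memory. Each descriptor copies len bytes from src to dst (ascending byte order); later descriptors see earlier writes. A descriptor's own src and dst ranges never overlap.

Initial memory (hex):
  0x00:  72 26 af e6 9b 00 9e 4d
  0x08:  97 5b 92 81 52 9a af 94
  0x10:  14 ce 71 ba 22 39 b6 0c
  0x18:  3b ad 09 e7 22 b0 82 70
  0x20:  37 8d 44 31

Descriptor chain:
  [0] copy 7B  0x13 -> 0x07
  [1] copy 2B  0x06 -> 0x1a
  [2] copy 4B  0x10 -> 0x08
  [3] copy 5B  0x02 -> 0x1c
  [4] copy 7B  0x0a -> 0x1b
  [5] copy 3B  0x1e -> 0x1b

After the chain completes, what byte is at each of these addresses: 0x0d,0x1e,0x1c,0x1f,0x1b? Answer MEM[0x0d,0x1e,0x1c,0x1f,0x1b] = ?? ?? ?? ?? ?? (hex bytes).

MEM[0x0d,0x1e,0x1c,0x1f,0x1b] = ad ad af af ad

#0 dst[0x07+7] := {0xba,0x22,0x39,0xb6,0x0c,0x3b,0xad}
#1 dst[0x1a+2] := {0x9e,0xba}
#2 dst[0x08+4] := {0x14,0xce,0x71,0xba}
#3 dst[0x1c+5] := {0xaf,0xe6,0x9b,0x00,0x9e}
#4 dst[0x1b+7] := {0x71,0xba,0x3b,0xad,0xaf,0x94,0x14}
#5 dst[0x1b+3] := {0xad,0xaf,0x94}
query mem[0x0d]=0xad, mem[0x1e]=0xad, mem[0x1c]=0xaf, mem[0x1f]=0xaf, mem[0x1b]=0xad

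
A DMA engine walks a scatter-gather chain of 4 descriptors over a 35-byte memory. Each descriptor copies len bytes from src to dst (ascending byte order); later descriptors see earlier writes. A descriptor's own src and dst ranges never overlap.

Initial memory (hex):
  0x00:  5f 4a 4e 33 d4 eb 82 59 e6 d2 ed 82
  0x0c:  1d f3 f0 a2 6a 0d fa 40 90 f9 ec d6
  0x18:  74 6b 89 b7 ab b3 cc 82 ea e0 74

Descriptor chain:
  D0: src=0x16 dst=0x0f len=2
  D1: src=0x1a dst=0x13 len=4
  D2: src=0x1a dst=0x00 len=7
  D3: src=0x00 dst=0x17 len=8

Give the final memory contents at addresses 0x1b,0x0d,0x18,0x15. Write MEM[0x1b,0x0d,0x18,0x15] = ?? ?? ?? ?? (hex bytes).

[0] 0x16->0x0f len=2 : ec d6
[1] 0x1a->0x13 len=4 : 89 b7 ab b3
[2] 0x1a->0x00 len=7 : 89 b7 ab b3 cc 82 ea
[3] 0x00->0x17 len=8 : 89 b7 ab b3 cc 82 ea 59
query mem[0x1b]=0xcc, mem[0x0d]=0xf3, mem[0x18]=0xb7, mem[0x15]=0xab

MEM[0x1b,0x0d,0x18,0x15] = cc f3 b7 ab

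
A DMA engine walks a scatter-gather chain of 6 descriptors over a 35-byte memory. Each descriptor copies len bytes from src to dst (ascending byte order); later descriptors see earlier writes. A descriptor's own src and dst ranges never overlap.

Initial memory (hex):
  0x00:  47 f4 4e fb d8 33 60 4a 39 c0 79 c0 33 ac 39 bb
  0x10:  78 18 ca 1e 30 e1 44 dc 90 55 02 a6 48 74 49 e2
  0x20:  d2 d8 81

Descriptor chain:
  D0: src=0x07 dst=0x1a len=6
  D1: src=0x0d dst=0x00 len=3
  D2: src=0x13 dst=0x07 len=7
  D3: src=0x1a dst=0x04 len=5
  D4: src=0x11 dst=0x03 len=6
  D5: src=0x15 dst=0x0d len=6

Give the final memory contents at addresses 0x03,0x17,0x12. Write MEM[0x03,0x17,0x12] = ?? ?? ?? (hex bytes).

MEM[0x03,0x17,0x12] = 18 dc 4a

[0] 0x07->0x1a len=6 : 4a 39 c0 79 c0 33
[1] 0x0d->0x00 len=3 : ac 39 bb
[2] 0x13->0x07 len=7 : 1e 30 e1 44 dc 90 55
[3] 0x1a->0x04 len=5 : 4a 39 c0 79 c0
[4] 0x11->0x03 len=6 : 18 ca 1e 30 e1 44
[5] 0x15->0x0d len=6 : e1 44 dc 90 55 4a
query mem[0x03]=0x18, mem[0x17]=0xdc, mem[0x12]=0x4a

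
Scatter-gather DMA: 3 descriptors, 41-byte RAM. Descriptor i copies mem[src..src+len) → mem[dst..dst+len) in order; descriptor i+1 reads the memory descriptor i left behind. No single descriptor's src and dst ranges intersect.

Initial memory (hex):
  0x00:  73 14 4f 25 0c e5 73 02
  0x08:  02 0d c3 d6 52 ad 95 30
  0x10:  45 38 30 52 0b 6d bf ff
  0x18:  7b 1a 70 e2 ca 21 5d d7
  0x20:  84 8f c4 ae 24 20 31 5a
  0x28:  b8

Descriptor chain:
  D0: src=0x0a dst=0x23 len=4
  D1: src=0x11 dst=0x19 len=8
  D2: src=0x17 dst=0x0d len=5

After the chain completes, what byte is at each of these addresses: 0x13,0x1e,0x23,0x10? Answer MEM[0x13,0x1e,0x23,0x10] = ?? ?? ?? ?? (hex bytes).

MEM[0x13,0x1e,0x23,0x10] = 52 bf c3 30

[0] 0x0a->0x23 len=4 : c3 d6 52 ad
[1] 0x11->0x19 len=8 : 38 30 52 0b 6d bf ff 7b
[2] 0x17->0x0d len=5 : ff 7b 38 30 52
query mem[0x13]=0x52, mem[0x1e]=0xbf, mem[0x23]=0xc3, mem[0x10]=0x30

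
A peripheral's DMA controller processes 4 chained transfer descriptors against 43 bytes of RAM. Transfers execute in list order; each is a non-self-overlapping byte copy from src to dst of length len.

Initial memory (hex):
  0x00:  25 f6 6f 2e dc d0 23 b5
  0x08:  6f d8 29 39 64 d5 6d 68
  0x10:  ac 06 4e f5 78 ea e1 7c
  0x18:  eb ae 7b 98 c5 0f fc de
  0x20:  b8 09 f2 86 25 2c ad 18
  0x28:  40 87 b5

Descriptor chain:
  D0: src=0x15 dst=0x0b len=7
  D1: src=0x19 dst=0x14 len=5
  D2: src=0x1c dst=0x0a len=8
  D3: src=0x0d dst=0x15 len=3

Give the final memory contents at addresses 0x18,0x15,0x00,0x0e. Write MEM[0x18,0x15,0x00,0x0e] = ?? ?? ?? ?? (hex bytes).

MEM[0x18,0x15,0x00,0x0e] = 0f de 25 b8

  after D0: wrote 7B at 0x0b = eae17cebae7b98
  after D1: wrote 5B at 0x14 = ae7b98c50f
  after D2: wrote 8B at 0x0a = c50ffcdeb809f286
  after D3: wrote 3B at 0x15 = deb809
query mem[0x18]=0x0f, mem[0x15]=0xde, mem[0x00]=0x25, mem[0x0e]=0xb8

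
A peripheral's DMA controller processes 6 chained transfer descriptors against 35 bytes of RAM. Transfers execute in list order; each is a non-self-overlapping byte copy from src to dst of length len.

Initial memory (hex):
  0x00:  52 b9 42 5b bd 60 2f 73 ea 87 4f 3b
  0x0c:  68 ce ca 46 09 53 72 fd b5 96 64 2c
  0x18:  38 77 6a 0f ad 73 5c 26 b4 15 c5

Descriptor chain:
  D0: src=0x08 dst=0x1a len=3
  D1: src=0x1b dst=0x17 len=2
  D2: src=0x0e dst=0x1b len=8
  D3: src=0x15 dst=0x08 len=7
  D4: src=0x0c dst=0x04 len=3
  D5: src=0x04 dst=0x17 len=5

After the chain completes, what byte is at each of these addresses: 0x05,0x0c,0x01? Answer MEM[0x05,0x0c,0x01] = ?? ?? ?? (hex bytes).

#0 dst[0x1a+3] := {0xea,0x87,0x4f}
#1 dst[0x17+2] := {0x87,0x4f}
#2 dst[0x1b+8] := {0xca,0x46,0x09,0x53,0x72,0xfd,0xb5,0x96}
#3 dst[0x08+7] := {0x96,0x64,0x87,0x4f,0x77,0xea,0xca}
#4 dst[0x04+3] := {0x77,0xea,0xca}
#5 dst[0x17+5] := {0x77,0xea,0xca,0x73,0x96}
query mem[0x05]=0xea, mem[0x0c]=0x77, mem[0x01]=0xb9

MEM[0x05,0x0c,0x01] = ea 77 b9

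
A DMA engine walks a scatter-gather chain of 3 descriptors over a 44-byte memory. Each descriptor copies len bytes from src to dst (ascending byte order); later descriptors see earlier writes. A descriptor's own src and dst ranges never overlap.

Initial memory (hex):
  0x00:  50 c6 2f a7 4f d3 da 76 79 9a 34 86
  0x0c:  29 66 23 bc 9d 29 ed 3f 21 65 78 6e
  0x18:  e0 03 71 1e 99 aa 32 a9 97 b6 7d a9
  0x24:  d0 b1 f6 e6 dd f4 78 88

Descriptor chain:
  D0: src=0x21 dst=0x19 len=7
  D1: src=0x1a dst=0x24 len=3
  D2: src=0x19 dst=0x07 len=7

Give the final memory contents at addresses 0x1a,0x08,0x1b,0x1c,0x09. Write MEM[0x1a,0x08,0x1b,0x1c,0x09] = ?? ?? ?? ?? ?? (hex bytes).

#0 dst[0x19+7] := {0xb6,0x7d,0xa9,0xd0,0xb1,0xf6,0xe6}
#1 dst[0x24+3] := {0x7d,0xa9,0xd0}
#2 dst[0x07+7] := {0xb6,0x7d,0xa9,0xd0,0xb1,0xf6,0xe6}
query mem[0x1a]=0x7d, mem[0x08]=0x7d, mem[0x1b]=0xa9, mem[0x1c]=0xd0, mem[0x09]=0xa9

MEM[0x1a,0x08,0x1b,0x1c,0x09] = 7d 7d a9 d0 a9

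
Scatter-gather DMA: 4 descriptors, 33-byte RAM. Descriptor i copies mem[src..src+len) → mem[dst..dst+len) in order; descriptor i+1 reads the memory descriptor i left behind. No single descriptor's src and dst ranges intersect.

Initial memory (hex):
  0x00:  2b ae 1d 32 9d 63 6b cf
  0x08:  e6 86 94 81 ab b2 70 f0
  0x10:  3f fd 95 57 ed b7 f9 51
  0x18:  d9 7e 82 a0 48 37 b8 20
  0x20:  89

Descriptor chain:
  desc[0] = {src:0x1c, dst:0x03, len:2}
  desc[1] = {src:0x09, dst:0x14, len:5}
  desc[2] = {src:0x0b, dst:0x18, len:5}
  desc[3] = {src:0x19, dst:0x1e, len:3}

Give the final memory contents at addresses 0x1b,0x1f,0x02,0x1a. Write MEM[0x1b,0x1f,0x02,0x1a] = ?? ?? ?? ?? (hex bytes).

[0] 0x1c->0x03 len=2 : 48 37
[1] 0x09->0x14 len=5 : 86 94 81 ab b2
[2] 0x0b->0x18 len=5 : 81 ab b2 70 f0
[3] 0x19->0x1e len=3 : ab b2 70
query mem[0x1b]=0x70, mem[0x1f]=0xb2, mem[0x02]=0x1d, mem[0x1a]=0xb2

MEM[0x1b,0x1f,0x02,0x1a] = 70 b2 1d b2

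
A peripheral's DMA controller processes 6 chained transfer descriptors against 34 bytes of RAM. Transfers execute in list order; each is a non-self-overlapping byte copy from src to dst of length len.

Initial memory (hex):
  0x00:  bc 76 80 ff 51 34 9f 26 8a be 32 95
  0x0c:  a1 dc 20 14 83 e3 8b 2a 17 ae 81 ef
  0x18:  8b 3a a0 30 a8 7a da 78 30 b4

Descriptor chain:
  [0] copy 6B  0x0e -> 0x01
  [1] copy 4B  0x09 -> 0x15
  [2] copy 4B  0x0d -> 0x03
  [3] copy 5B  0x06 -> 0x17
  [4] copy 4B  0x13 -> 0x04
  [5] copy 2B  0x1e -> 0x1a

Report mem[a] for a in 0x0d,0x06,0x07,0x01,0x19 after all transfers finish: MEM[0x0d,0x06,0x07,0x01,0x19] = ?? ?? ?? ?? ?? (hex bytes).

MEM[0x0d,0x06,0x07,0x01,0x19] = dc be 32 20 8a

  after D0: wrote 6B at 0x01 = 201483e38b2a
  after D1: wrote 4B at 0x15 = be3295a1
  after D2: wrote 4B at 0x03 = dc201483
  after D3: wrote 5B at 0x17 = 83268abe32
  after D4: wrote 4B at 0x04 = 2a17be32
  after D5: wrote 2B at 0x1a = da78
query mem[0x0d]=0xdc, mem[0x06]=0xbe, mem[0x07]=0x32, mem[0x01]=0x20, mem[0x19]=0x8a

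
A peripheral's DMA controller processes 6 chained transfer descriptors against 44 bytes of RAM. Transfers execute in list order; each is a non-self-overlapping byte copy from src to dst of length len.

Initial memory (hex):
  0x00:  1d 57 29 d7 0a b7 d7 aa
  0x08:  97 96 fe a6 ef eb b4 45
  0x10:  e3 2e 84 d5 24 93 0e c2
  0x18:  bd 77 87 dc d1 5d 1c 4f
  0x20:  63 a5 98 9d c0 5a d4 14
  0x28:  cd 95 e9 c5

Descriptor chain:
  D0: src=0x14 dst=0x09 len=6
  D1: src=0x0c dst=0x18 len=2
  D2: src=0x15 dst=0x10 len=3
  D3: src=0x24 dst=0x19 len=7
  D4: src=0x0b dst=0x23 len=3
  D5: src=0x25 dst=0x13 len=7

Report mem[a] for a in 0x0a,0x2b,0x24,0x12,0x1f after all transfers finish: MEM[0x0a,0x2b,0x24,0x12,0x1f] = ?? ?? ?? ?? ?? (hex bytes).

MEM[0x0a,0x2b,0x24,0x12,0x1f] = 93 c5 c2 c2 e9

  after D0: wrote 6B at 0x09 = 24930ec2bd77
  after D1: wrote 2B at 0x18 = c2bd
  after D2: wrote 3B at 0x10 = 930ec2
  after D3: wrote 7B at 0x19 = c05ad414cd95e9
  after D4: wrote 3B at 0x23 = 0ec2bd
  after D5: wrote 7B at 0x13 = bdd414cd95e9c5
query mem[0x0a]=0x93, mem[0x2b]=0xc5, mem[0x24]=0xc2, mem[0x12]=0xc2, mem[0x1f]=0xe9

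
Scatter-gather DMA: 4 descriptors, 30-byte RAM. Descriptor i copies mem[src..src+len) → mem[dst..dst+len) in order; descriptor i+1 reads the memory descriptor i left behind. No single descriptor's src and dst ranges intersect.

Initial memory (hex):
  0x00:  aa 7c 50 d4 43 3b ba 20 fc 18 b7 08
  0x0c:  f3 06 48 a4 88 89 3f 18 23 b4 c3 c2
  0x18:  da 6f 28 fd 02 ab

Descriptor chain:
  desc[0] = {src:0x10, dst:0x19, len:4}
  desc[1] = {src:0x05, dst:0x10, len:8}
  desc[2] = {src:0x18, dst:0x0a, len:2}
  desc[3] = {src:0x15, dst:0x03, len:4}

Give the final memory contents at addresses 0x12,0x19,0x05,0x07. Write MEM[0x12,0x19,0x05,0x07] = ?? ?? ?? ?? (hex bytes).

#0 dst[0x19+4] := {0x88,0x89,0x3f,0x18}
#1 dst[0x10+8] := {0x3b,0xba,0x20,0xfc,0x18,0xb7,0x08,0xf3}
#2 dst[0x0a+2] := {0xda,0x88}
#3 dst[0x03+4] := {0xb7,0x08,0xf3,0xda}
query mem[0x12]=0x20, mem[0x19]=0x88, mem[0x05]=0xf3, mem[0x07]=0x20

MEM[0x12,0x19,0x05,0x07] = 20 88 f3 20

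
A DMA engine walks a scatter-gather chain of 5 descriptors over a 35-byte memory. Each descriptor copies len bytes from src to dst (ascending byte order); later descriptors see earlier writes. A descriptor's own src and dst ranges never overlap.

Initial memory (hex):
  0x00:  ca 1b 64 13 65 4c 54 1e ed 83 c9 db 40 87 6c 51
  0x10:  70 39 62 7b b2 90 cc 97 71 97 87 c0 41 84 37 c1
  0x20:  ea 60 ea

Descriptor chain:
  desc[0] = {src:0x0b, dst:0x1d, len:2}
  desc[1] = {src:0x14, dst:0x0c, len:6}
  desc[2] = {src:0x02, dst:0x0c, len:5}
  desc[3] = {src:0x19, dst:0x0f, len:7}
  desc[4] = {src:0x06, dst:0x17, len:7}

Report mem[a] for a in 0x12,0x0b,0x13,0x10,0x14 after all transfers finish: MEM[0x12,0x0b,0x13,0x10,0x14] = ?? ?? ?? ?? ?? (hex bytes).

D0: mem[0x1d..0x1e] <- [db 40]
D1: mem[0x0c..0x11] <- [b2 90 cc 97 71 97]
D2: mem[0x0c..0x10] <- [64 13 65 4c 54]
D3: mem[0x0f..0x15] <- [97 87 c0 41 db 40 c1]
D4: mem[0x17..0x1d] <- [54 1e ed 83 c9 db 64]
query mem[0x12]=0x41, mem[0x0b]=0xdb, mem[0x13]=0xdb, mem[0x10]=0x87, mem[0x14]=0x40

MEM[0x12,0x0b,0x13,0x10,0x14] = 41 db db 87 40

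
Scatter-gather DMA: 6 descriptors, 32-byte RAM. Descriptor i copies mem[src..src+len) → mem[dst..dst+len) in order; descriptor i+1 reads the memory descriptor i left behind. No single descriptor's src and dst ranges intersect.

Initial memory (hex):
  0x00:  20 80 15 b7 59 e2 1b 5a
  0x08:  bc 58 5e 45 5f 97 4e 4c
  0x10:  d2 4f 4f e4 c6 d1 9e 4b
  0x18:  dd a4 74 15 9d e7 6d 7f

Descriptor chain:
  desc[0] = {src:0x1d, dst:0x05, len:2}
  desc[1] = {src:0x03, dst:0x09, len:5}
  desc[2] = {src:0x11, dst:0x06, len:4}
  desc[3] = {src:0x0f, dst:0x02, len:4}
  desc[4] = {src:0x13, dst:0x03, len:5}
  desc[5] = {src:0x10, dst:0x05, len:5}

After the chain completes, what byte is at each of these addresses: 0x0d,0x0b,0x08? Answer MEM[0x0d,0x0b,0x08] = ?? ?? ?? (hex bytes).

MEM[0x0d,0x0b,0x08] = 5a e7 e4

#0 dst[0x05+2] := {0xe7,0x6d}
#1 dst[0x09+5] := {0xb7,0x59,0xe7,0x6d,0x5a}
#2 dst[0x06+4] := {0x4f,0x4f,0xe4,0xc6}
#3 dst[0x02+4] := {0x4c,0xd2,0x4f,0x4f}
#4 dst[0x03+5] := {0xe4,0xc6,0xd1,0x9e,0x4b}
#5 dst[0x05+5] := {0xd2,0x4f,0x4f,0xe4,0xc6}
query mem[0x0d]=0x5a, mem[0x0b]=0xe7, mem[0x08]=0xe4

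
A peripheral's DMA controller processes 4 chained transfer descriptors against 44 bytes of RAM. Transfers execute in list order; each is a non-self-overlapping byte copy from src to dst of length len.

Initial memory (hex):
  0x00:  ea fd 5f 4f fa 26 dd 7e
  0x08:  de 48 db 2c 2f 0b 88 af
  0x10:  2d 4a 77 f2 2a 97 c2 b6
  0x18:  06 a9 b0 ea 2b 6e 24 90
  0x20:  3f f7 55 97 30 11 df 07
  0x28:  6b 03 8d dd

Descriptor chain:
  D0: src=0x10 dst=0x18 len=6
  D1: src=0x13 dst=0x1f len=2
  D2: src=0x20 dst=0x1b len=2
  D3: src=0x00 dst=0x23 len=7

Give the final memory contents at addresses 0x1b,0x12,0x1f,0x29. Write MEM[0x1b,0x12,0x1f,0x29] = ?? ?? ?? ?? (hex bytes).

D0: mem[0x18..0x1d] <- [2d 4a 77 f2 2a 97]
D1: mem[0x1f..0x20] <- [f2 2a]
D2: mem[0x1b..0x1c] <- [2a f7]
D3: mem[0x23..0x29] <- [ea fd 5f 4f fa 26 dd]
query mem[0x1b]=0x2a, mem[0x12]=0x77, mem[0x1f]=0xf2, mem[0x29]=0xdd

MEM[0x1b,0x12,0x1f,0x29] = 2a 77 f2 dd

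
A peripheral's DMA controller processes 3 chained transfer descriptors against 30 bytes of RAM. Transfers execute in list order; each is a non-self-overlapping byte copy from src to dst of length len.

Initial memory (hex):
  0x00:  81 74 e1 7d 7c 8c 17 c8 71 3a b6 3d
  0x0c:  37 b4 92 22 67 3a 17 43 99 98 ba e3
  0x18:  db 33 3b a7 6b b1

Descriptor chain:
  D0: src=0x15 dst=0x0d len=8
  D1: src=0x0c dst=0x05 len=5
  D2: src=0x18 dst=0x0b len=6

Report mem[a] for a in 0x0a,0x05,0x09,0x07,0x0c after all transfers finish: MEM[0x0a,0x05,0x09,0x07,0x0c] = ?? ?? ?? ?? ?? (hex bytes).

[0] 0x15->0x0d len=8 : 98 ba e3 db 33 3b a7 6b
[1] 0x0c->0x05 len=5 : 37 98 ba e3 db
[2] 0x18->0x0b len=6 : db 33 3b a7 6b b1
query mem[0x0a]=0xb6, mem[0x05]=0x37, mem[0x09]=0xdb, mem[0x07]=0xba, mem[0x0c]=0x33

MEM[0x0a,0x05,0x09,0x07,0x0c] = b6 37 db ba 33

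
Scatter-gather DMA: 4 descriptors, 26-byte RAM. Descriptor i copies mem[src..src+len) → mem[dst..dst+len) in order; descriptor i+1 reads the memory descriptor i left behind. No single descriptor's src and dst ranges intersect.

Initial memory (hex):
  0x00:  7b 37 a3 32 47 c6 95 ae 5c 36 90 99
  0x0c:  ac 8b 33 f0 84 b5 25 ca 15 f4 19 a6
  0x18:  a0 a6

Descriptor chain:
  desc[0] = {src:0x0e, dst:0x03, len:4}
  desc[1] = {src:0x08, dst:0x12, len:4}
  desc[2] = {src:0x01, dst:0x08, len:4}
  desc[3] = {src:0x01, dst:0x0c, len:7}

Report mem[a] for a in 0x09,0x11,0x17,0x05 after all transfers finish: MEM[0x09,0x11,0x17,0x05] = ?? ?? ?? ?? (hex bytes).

MEM[0x09,0x11,0x17,0x05] = a3 b5 a6 84

[0] 0x0e->0x03 len=4 : 33 f0 84 b5
[1] 0x08->0x12 len=4 : 5c 36 90 99
[2] 0x01->0x08 len=4 : 37 a3 33 f0
[3] 0x01->0x0c len=7 : 37 a3 33 f0 84 b5 ae
query mem[0x09]=0xa3, mem[0x11]=0xb5, mem[0x17]=0xa6, mem[0x05]=0x84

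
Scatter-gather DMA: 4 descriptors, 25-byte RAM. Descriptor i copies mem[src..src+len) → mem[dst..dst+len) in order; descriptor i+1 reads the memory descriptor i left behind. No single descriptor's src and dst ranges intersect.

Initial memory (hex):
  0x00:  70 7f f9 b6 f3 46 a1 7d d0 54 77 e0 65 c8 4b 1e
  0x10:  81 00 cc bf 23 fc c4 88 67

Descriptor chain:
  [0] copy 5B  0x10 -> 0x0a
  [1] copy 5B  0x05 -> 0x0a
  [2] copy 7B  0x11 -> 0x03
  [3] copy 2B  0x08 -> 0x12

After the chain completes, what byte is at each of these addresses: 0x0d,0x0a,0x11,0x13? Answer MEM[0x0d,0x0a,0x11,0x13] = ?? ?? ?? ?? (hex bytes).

#0 dst[0x0a+5] := {0x81,0x00,0xcc,0xbf,0x23}
#1 dst[0x0a+5] := {0x46,0xa1,0x7d,0xd0,0x54}
#2 dst[0x03+7] := {0x00,0xcc,0xbf,0x23,0xfc,0xc4,0x88}
#3 dst[0x12+2] := {0xc4,0x88}
query mem[0x0d]=0xd0, mem[0x0a]=0x46, mem[0x11]=0x00, mem[0x13]=0x88

MEM[0x0d,0x0a,0x11,0x13] = d0 46 00 88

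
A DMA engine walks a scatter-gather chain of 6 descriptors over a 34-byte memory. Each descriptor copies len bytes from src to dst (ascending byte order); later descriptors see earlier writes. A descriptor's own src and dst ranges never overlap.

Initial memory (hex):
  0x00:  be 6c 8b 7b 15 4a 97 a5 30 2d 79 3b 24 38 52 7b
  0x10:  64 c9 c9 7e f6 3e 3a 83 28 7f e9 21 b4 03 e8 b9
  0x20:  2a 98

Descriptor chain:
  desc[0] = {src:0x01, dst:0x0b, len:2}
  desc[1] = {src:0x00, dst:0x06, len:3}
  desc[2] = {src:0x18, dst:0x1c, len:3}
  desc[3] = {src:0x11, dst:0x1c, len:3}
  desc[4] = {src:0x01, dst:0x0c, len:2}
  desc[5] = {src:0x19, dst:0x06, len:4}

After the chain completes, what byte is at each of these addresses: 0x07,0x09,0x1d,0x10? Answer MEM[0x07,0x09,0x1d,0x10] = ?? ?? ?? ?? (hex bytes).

D0: mem[0x0b..0x0c] <- [6c 8b]
D1: mem[0x06..0x08] <- [be 6c 8b]
D2: mem[0x1c..0x1e] <- [28 7f e9]
D3: mem[0x1c..0x1e] <- [c9 c9 7e]
D4: mem[0x0c..0x0d] <- [6c 8b]
D5: mem[0x06..0x09] <- [7f e9 21 c9]
query mem[0x07]=0xe9, mem[0x09]=0xc9, mem[0x1d]=0xc9, mem[0x10]=0x64

MEM[0x07,0x09,0x1d,0x10] = e9 c9 c9 64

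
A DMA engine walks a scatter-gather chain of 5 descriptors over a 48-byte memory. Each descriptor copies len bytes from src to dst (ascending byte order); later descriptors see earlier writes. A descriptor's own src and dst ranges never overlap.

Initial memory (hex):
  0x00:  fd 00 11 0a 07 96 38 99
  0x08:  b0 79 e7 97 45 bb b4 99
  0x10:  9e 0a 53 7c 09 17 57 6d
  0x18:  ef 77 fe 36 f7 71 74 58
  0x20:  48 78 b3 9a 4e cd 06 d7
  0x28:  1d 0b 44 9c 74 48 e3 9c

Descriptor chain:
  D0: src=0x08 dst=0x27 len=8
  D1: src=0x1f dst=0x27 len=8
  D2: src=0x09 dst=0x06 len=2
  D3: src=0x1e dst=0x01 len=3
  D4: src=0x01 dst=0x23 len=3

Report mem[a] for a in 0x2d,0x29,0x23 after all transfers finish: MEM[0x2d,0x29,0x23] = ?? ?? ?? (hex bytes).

[0] 0x08->0x27 len=8 : b0 79 e7 97 45 bb b4 99
[1] 0x1f->0x27 len=8 : 58 48 78 b3 9a 4e cd 06
[2] 0x09->0x06 len=2 : 79 e7
[3] 0x1e->0x01 len=3 : 74 58 48
[4] 0x01->0x23 len=3 : 74 58 48
query mem[0x2d]=0xcd, mem[0x29]=0x78, mem[0x23]=0x74

MEM[0x2d,0x29,0x23] = cd 78 74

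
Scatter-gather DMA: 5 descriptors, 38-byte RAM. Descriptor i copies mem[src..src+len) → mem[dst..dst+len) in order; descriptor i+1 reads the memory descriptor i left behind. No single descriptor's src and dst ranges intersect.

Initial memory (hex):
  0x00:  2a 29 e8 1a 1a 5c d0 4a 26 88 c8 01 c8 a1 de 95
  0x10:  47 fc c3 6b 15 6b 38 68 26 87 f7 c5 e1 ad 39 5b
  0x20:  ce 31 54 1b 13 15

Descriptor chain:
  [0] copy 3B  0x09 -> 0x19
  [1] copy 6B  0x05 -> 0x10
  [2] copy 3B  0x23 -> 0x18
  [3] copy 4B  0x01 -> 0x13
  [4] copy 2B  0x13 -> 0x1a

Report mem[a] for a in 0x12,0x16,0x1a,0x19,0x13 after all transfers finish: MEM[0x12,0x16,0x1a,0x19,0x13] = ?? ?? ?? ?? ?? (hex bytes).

  after D0: wrote 3B at 0x19 = 88c801
  after D1: wrote 6B at 0x10 = 5cd04a2688c8
  after D2: wrote 3B at 0x18 = 1b1315
  after D3: wrote 4B at 0x13 = 29e81a1a
  after D4: wrote 2B at 0x1a = 29e8
query mem[0x12]=0x4a, mem[0x16]=0x1a, mem[0x1a]=0x29, mem[0x19]=0x13, mem[0x13]=0x29

MEM[0x12,0x16,0x1a,0x19,0x13] = 4a 1a 29 13 29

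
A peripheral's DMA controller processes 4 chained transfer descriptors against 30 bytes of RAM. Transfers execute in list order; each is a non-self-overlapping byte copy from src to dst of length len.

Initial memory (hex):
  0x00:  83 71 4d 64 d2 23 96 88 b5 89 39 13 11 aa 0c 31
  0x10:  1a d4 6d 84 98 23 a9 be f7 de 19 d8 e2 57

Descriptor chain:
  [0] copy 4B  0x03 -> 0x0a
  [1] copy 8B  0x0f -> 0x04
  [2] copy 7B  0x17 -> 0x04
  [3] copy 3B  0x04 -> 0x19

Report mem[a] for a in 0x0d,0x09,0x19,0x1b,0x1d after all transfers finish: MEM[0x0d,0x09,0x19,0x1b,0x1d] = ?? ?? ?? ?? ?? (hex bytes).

[0] 0x03->0x0a len=4 : 64 d2 23 96
[1] 0x0f->0x04 len=8 : 31 1a d4 6d 84 98 23 a9
[2] 0x17->0x04 len=7 : be f7 de 19 d8 e2 57
[3] 0x04->0x19 len=3 : be f7 de
query mem[0x0d]=0x96, mem[0x09]=0xe2, mem[0x19]=0xbe, mem[0x1b]=0xde, mem[0x1d]=0x57

MEM[0x0d,0x09,0x19,0x1b,0x1d] = 96 e2 be de 57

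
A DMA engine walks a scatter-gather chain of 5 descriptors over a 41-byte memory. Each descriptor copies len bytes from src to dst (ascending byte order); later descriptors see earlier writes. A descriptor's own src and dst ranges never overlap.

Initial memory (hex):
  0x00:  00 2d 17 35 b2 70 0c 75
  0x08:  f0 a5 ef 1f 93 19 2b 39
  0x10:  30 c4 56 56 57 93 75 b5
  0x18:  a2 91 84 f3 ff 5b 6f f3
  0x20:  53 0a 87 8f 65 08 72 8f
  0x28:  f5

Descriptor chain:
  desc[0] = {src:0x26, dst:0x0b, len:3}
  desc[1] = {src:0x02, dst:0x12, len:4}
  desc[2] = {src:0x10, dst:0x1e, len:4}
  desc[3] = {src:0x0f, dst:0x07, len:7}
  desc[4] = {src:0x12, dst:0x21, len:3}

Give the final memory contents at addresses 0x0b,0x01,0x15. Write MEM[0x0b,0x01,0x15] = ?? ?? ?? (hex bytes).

MEM[0x0b,0x01,0x15] = 35 2d 70

#0 dst[0x0b+3] := {0x72,0x8f,0xf5}
#1 dst[0x12+4] := {0x17,0x35,0xb2,0x70}
#2 dst[0x1e+4] := {0x30,0xc4,0x17,0x35}
#3 dst[0x07+7] := {0x39,0x30,0xc4,0x17,0x35,0xb2,0x70}
#4 dst[0x21+3] := {0x17,0x35,0xb2}
query mem[0x0b]=0x35, mem[0x01]=0x2d, mem[0x15]=0x70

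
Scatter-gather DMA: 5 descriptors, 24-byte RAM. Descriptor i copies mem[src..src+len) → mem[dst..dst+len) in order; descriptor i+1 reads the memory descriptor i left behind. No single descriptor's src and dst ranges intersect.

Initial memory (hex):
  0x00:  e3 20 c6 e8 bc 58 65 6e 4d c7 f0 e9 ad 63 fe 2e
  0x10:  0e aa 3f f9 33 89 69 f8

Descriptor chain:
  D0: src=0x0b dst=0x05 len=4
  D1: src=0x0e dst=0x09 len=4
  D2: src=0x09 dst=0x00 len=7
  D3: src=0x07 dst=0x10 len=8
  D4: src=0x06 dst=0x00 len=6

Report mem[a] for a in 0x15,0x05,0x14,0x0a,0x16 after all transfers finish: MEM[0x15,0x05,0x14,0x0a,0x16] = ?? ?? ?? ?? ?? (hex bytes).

  after D0: wrote 4B at 0x05 = e9ad63fe
  after D1: wrote 4B at 0x09 = fe2e0eaa
  after D2: wrote 7B at 0x00 = fe2e0eaa63fe2e
  after D3: wrote 8B at 0x10 = 63fefe2e0eaa63fe
  after D4: wrote 6B at 0x00 = 2e63fefe2e0e
query mem[0x15]=0xaa, mem[0x05]=0x0e, mem[0x14]=0x0e, mem[0x0a]=0x2e, mem[0x16]=0x63

MEM[0x15,0x05,0x14,0x0a,0x16] = aa 0e 0e 2e 63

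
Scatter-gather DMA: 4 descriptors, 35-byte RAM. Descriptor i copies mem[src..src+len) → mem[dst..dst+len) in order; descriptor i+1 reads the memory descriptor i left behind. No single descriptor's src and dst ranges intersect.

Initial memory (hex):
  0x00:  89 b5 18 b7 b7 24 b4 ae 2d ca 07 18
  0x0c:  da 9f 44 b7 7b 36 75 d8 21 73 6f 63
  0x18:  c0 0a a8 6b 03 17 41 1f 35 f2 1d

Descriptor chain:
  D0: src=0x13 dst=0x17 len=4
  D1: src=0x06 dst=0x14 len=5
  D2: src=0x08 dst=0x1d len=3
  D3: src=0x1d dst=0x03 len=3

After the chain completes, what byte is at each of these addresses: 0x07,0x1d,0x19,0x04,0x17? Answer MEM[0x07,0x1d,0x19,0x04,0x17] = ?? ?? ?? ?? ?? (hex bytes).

D0: mem[0x17..0x1a] <- [d8 21 73 6f]
D1: mem[0x14..0x18] <- [b4 ae 2d ca 07]
D2: mem[0x1d..0x1f] <- [2d ca 07]
D3: mem[0x03..0x05] <- [2d ca 07]
query mem[0x07]=0xae, mem[0x1d]=0x2d, mem[0x19]=0x73, mem[0x04]=0xca, mem[0x17]=0xca

MEM[0x07,0x1d,0x19,0x04,0x17] = ae 2d 73 ca ca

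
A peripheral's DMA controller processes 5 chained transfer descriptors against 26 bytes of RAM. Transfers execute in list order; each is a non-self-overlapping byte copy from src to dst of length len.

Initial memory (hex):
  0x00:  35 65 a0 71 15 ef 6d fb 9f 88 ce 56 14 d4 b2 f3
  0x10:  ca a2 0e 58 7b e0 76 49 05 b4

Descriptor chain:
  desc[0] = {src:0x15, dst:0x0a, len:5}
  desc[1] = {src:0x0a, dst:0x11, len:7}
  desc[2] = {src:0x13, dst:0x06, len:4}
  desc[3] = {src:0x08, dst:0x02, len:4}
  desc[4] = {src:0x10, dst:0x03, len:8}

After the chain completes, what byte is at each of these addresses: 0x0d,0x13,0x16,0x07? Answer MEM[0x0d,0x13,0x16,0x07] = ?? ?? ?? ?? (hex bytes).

D0: mem[0x0a..0x0e] <- [e0 76 49 05 b4]
D1: mem[0x11..0x17] <- [e0 76 49 05 b4 f3 ca]
D2: mem[0x06..0x09] <- [49 05 b4 f3]
D3: mem[0x02..0x05] <- [b4 f3 e0 76]
D4: mem[0x03..0x0a] <- [ca e0 76 49 05 b4 f3 ca]
query mem[0x0d]=0x05, mem[0x13]=0x49, mem[0x16]=0xf3, mem[0x07]=0x05

MEM[0x0d,0x13,0x16,0x07] = 05 49 f3 05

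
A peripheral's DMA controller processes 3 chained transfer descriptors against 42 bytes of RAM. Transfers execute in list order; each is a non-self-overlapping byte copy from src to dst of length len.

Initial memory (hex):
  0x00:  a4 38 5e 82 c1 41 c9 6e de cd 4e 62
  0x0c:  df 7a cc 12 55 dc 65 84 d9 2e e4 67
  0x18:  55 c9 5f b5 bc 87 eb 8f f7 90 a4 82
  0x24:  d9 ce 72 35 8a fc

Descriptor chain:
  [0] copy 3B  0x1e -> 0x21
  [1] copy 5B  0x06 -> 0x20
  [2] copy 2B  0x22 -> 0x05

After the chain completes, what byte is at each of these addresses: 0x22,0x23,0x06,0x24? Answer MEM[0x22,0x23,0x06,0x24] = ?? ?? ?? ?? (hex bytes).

  after D0: wrote 3B at 0x21 = eb8ff7
  after D1: wrote 5B at 0x20 = c96edecd4e
  after D2: wrote 2B at 0x05 = decd
query mem[0x22]=0xde, mem[0x23]=0xcd, mem[0x06]=0xcd, mem[0x24]=0x4e

MEM[0x22,0x23,0x06,0x24] = de cd cd 4e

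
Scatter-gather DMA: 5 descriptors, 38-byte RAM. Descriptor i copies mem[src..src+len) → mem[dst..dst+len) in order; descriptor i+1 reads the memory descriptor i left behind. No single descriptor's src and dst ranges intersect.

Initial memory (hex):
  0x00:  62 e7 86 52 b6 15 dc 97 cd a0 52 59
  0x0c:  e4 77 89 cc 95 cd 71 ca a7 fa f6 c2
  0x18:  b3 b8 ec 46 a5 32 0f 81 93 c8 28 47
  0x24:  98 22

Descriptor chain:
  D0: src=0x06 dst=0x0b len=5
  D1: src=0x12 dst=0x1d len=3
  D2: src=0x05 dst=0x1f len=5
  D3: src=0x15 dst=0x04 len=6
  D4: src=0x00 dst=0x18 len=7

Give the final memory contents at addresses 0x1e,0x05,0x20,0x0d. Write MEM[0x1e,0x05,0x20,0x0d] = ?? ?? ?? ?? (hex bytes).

  after D0: wrote 5B at 0x0b = dc97cda052
  after D1: wrote 3B at 0x1d = 71caa7
  after D2: wrote 5B at 0x1f = 15dc97cda0
  after D3: wrote 6B at 0x04 = faf6c2b3b8ec
  after D4: wrote 7B at 0x18 = 62e78652faf6c2
query mem[0x1e]=0xc2, mem[0x05]=0xf6, mem[0x20]=0xdc, mem[0x0d]=0xcd

MEM[0x1e,0x05,0x20,0x0d] = c2 f6 dc cd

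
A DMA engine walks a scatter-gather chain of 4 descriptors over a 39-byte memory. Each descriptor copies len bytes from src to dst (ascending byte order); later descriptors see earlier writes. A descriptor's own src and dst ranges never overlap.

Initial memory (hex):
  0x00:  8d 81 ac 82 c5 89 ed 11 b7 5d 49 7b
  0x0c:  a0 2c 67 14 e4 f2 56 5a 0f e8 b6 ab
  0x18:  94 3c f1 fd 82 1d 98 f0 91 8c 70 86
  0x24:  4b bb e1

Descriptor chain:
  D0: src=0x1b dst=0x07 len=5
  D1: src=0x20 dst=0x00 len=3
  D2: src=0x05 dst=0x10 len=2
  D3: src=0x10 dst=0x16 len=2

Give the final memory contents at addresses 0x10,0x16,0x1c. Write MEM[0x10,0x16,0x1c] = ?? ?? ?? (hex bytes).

MEM[0x10,0x16,0x1c] = 89 89 82

#0 dst[0x07+5] := {0xfd,0x82,0x1d,0x98,0xf0}
#1 dst[0x00+3] := {0x91,0x8c,0x70}
#2 dst[0x10+2] := {0x89,0xed}
#3 dst[0x16+2] := {0x89,0xed}
query mem[0x10]=0x89, mem[0x16]=0x89, mem[0x1c]=0x82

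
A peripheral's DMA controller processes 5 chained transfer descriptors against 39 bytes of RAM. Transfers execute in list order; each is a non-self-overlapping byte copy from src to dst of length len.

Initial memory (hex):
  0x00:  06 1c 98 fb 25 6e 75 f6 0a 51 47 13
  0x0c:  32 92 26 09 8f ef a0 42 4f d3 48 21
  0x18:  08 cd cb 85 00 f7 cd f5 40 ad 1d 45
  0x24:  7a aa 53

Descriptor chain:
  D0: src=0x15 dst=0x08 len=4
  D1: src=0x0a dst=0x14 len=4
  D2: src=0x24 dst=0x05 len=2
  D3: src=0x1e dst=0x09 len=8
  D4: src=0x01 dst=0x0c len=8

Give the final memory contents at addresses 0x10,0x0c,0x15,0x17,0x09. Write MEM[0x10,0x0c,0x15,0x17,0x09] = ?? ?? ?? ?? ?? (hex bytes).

#0 dst[0x08+4] := {0xd3,0x48,0x21,0x08}
#1 dst[0x14+4] := {0x21,0x08,0x32,0x92}
#2 dst[0x05+2] := {0x7a,0xaa}
#3 dst[0x09+8] := {0xcd,0xf5,0x40,0xad,0x1d,0x45,0x7a,0xaa}
#4 dst[0x0c+8] := {0x1c,0x98,0xfb,0x25,0x7a,0xaa,0xf6,0xd3}
query mem[0x10]=0x7a, mem[0x0c]=0x1c, mem[0x15]=0x08, mem[0x17]=0x92, mem[0x09]=0xcd

MEM[0x10,0x0c,0x15,0x17,0x09] = 7a 1c 08 92 cd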